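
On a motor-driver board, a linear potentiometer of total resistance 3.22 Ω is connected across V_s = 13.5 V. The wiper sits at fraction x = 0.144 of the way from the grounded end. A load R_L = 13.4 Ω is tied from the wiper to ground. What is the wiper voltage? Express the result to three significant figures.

Lower segment x·R_p = 0.4637 Ω; upper segment (1−x)·R_p = 2.756 Ω.
(x·R_p) ‖ R_L = 0.4482 Ω.
V_out = 13.5 × 0.4482/(2.756 + 0.4482) = 1.888 V.

V_out ≈ 1.89 V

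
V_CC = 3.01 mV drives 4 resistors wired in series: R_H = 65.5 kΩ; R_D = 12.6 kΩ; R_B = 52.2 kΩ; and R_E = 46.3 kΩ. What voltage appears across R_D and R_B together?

V ≈ 1.10 mV

Series total: ΣR = 65.5 + 12.6 + 52.2 + 46.3 = 176.6 kΩ.
R_{R_D..R_B} = 12.6 + 52.2 = 64.80 kΩ.
V = V_CC · R/ΣR = 3.01 × 0.3669 = 1.104 mV.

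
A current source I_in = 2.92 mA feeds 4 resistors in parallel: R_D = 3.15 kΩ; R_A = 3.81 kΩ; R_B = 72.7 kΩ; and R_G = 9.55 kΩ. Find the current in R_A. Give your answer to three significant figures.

I ≈ 1.10 mA

ΣG = 1/3.15 + 1/3.81 + 1/72.7 + 1/9.55 = 0.6984.
By the current-divider rule, I = I_in · G_k/ΣG = 2.92 × 0.3758 = 1.097 mA.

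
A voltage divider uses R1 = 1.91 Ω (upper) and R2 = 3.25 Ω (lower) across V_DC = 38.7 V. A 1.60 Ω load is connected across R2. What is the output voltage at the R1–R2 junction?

V_out ≈ 13.9 V

First combine the lower leg with the load: R2 ‖ R_L = 1.072 Ω.
Voltage divider with the loaded lower leg: V_out = 38.7 × 1.072/(1.91 + 1.072) = 38.7 × 0.3595 = 13.91 V.
(Unloaded it would be 24.4 V; the load pulls it down.)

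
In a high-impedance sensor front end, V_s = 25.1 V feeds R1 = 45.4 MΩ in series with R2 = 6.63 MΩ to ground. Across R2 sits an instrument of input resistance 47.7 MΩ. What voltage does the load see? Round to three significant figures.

R2 ‖ R_L = (6.63 × 47.7)/(6.63 + 47.7) = 5.821 MΩ.
Now apply the divider: V_out = 25.1 × 0.1136 = 2.852 V.

V_out ≈ 2.85 V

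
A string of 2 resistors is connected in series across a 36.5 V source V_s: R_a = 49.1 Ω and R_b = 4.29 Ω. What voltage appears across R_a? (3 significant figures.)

ΣR = 49.1 + 4.29 = 53.39 Ω.
V = V_s · R/ΣR = 36.5 × 0.9196 = 33.57 V.

V ≈ 33.6 V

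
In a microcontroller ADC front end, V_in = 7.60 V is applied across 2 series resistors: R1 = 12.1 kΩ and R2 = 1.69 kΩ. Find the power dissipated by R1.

ΣR = 13.79 kΩ → I = 7.60/13.79 = 0.5511 mA.
P(R1) = I²·R1 = (0.5511)² × 12.1 = 3.675 mW.

P ≈ 3.68 mW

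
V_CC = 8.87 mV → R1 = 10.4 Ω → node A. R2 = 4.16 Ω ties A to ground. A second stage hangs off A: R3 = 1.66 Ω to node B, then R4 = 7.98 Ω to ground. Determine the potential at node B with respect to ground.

The second stage (R3 + R4 = 9.640 Ω) loads node A in parallel with R2.
R2 ‖ (R3+R4) = 2.906 Ω.
First divider: V_A = V_CC · 2.906/(10.4 + 2.906) = 1.937 mV.
Then the unloaded second divider: V_B = V_A × R4/(R3+R4) = 1.937 × 0.8278 = 1.604 mV.

V_B ≈ 1.60 mV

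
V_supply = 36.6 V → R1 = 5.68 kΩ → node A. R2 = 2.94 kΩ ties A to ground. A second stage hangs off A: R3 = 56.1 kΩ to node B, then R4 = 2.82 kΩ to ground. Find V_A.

V_A ≈ 12.1 V

Looking into the second stage from A: R3 + R4 = 58.92 kΩ appears in parallel with R2.
R2 ‖ (R3+R4) = 2.800 kΩ.
V_A = 36.6 × 2.800/(5.68 + 2.800) = 12.09 V.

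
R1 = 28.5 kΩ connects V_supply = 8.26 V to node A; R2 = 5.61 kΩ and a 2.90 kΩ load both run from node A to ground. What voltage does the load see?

V_out ≈ 0.519 V

First combine the lower leg with the load: R2 ‖ R_L = 1.912 kΩ.
Voltage divider with the loaded lower leg: V_out = 8.26 × 1.912/(28.5 + 1.912) = 8.26 × 0.06286 = 0.5192 V.
(Unloaded it would be 1.36 V; the load pulls it down.)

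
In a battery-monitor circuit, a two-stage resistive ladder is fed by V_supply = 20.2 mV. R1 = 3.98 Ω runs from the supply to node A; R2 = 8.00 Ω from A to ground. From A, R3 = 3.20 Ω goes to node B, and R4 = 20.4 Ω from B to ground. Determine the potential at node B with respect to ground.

Node A sees R2 in parallel with the series input of stage 2, R3 + R4 = 23.60 Ω.
R2 ‖ (R3+R4) = 5.975 Ω.
V_A = 20.2 × 5.975/(3.98 + 5.975) = 12.12 mV.
Then the unloaded second divider: V_B = V_A × R4/(R3+R4) = 12.12 × 0.8644 = 10.48 mV.

V_B ≈ 10.5 mV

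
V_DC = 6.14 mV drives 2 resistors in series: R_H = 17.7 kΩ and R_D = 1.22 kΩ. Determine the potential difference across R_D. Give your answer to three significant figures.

ΣR = 17.7 + 1.22 = 18.92 kΩ.
V = V_DC · R/ΣR = 6.14 × 0.06448 = 0.3959 mV.

V ≈ 0.396 mV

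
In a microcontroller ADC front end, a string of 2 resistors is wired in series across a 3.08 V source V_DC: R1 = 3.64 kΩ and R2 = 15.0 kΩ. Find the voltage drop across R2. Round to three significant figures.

Series total: ΣR = 3.64 + 15.0 = 18.64 kΩ.
By the voltage-divider rule, V = 3.08 × 15.00/18.64 = 2.479 V.

V ≈ 2.48 V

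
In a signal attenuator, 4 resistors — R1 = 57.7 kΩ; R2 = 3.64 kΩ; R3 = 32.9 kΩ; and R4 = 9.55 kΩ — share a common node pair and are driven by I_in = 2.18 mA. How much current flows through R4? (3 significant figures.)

Total conductance ΣG = 1/57.7 + 1/3.64 + 1/32.9 + 1/9.55 = 0.4272 (units of 1/kΩ).
Current divider: I(R4) = I_in · G_k/ΣG = 2.18 × (0.1047/0.4272) = 2.18 × 0.2451 = 0.5344 mA.

I ≈ 0.534 mA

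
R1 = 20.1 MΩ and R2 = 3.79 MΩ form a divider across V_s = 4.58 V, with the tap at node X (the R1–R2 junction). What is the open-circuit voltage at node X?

With X open, the divider is unloaded: V_th = 4.58 × 3.79/23.89 = 0.7266 V.

V_th ≈ 0.727 V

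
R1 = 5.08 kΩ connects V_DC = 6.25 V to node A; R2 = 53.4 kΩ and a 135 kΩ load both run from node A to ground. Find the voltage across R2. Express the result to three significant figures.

V_out ≈ 5.52 V

R2 ‖ R_L = (53.4 × 135)/(53.4 + 135) = 38.26 kΩ.
Now apply the divider: V_out = 6.25 × 0.8828 = 5.517 V.
(Unloaded it would be 5.71 V; the load pulls it down.)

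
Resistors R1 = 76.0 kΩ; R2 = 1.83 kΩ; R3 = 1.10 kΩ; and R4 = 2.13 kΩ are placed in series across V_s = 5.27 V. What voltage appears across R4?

Series total: ΣR = 76.0 + 1.83 + 1.10 + 2.13 = 81.06 kΩ.
Voltage divider: V = V_s · (2.130 / 81.06) = 5.27 × 0.02628 = 0.1385 V.

V ≈ 0.138 V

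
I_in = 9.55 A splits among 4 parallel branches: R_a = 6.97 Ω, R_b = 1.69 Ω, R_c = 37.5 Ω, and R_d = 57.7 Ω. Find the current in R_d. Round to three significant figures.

I ≈ 0.212 A

Conductances: ΣG = 1/6.97 + 1/1.69 + 1/37.5 + 1/57.7 = 0.7792 (1/Ω).
By the current-divider rule, I = I_in · G_k/ΣG = 9.55 × 0.02224 = 0.2124 A.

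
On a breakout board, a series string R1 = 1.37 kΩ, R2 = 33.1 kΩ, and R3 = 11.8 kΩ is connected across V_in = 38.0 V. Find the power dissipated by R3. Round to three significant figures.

The common current is I = 38.0/46.27 = 0.8213 mA.
P(R3) = I²·R3 = (0.8213)² × 11.8 = 7.959 mW.

P ≈ 7.96 mW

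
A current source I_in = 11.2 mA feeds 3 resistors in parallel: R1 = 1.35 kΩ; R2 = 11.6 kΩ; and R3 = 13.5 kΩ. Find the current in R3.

I ≈ 0.921 mA

Total conductance ΣG = 1/1.35 + 1/11.6 + 1/13.5 = 0.9010 (units of 1/kΩ).
R3 takes the fraction G_k/ΣG = 0.07407/0.9010 = 0.08221, so I = 11.2 × 0.08221 = 0.9208 mA.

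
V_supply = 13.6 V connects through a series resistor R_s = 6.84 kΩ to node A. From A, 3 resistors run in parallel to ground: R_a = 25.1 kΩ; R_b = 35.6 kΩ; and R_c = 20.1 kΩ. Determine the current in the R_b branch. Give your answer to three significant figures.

Parallel bank: R_p = 1/(1/25.1 + 1/35.6 + 1/20.1) = 8.497 kΩ.
Node voltage V_A = V_supply · R_p/(R_s + R_p) = 13.6 × 0.5540 = 7.535 V.
I(R_b) = V_A / R_b = 7.535/35.6 = 0.2117 mA.

I ≈ 0.212 mA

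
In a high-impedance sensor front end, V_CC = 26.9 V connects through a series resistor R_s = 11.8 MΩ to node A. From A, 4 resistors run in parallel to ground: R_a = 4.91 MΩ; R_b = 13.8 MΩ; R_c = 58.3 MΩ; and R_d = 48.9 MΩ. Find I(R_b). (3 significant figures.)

I ≈ 0.415 µA

Parallel bank: R_p = 1/(1/4.91 + 1/13.8 + 1/58.3 + 1/48.9) = 3.187 MΩ.
V_A = 26.9 × 3.187/14.99 = 5.721 V.
Branch current I = V_A/R_b = 5.721/13.8 = 0.4146 µA.
(Equivalently: I_total = 1.795 µA, then current-divider fraction G_k/ΣG = 0.2310.)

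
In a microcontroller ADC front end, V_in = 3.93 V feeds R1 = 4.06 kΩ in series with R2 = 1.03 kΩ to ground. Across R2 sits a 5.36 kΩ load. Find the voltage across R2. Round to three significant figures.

V_out ≈ 0.690 V

R2 ‖ R_L = (1.03 × 5.36)/(1.03 + 5.36) = 0.8640 kΩ.
Now apply the divider: V_out = 3.93 × 0.1755 = 0.6896 V.
(Unloaded it would be 0.795 V; the load pulls it down.)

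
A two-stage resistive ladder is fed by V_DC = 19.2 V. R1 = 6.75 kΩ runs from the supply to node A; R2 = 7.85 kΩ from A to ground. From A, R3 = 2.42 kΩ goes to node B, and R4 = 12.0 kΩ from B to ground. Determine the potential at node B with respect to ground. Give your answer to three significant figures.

V_B ≈ 6.86 V

The second stage (R3 + R4 = 14.42 kΩ) loads node A in parallel with R2.
R2 ‖ (R3+R4) = 5.083 kΩ.
So V_A = 19.2 × 0.4296 = 8.248 V.
V_B = V_A × 0.8322 = 6.863 V.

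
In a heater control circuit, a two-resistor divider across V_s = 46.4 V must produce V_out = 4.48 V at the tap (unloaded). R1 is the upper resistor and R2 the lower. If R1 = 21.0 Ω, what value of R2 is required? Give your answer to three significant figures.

The divider ratio is R2/(R1+R2) = 4.48/46.4 = 0.09655.
Rearranging, R2 = R1·k/(1−k) = 21.0 × 0.1069 = 2.244 Ω.

R2 ≈ 2.24 Ω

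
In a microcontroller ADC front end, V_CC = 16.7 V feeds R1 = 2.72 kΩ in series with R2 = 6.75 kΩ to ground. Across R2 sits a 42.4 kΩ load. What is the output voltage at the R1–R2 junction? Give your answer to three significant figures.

V_out ≈ 11.4 V

R2 ‖ R_L = (6.75 × 42.4)/(6.75 + 42.4) = 5.823 kΩ.
Then V_out = V_CC · R2'/(R1 + R2') = 16.7 × 5.823/8.543 = 11.38 V.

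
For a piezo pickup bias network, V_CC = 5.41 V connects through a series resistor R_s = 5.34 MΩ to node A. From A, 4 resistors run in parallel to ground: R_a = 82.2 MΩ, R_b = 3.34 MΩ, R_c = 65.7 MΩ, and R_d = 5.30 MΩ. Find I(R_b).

I ≈ 0.432 µA

Combine the parallel branches: R_p = (1/82.2 + 1/3.34 + 1/65.7 + 1/5.30)⁻¹ = 1.940 MΩ.
V_A = 5.41 × 1.940/7.280 = 1.442 V.
Branch current I = V_A/R_b = 1.442/3.34 = 0.4316 µA.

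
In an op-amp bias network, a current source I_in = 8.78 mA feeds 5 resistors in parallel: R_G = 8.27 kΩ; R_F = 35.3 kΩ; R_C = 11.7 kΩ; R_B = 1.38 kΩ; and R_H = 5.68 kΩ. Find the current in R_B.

Conductances: ΣG = 1/8.27 + 1/35.3 + 1/11.7 + 1/1.38 + 1/5.68 = 1.135 (1/kΩ).
By the current-divider rule, I = I_in · G_k/ΣG = 8.78 × 0.6382 = 5.604 mA.

I ≈ 5.60 mA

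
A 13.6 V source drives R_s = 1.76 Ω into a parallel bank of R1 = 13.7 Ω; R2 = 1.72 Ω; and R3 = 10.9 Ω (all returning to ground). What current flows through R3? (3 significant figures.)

I ≈ 0.539 A

Equivalent of the parallel group: R_p = 1.340 Ω.
Node voltage V_A = V_in · R_p/(R_s + R_p) = 13.6 × 0.4323 = 5.879 V.
Branch current I = V_A/R3 = 5.879/10.9 = 0.5394 A.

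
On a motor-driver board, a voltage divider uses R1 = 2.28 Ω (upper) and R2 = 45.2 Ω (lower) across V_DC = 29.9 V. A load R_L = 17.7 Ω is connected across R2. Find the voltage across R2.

V_out ≈ 25.4 V

First combine the lower leg with the load: R2 ‖ R_L = 12.72 Ω.
Voltage divider with the loaded lower leg: V_out = 29.9 × 12.72/(2.28 + 12.72) = 29.9 × 0.8480 = 25.35 V.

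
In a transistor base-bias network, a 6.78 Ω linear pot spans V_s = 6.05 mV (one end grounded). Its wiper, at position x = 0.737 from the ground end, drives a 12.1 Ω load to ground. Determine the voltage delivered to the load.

Lower segment x·R_p = 4.997 Ω; upper segment (1−x)·R_p = 1.783 Ω.
(x·R_p) ‖ R_L = 3.536 Ω.
Then V_out = V_s · 3.536/(1.783 + 3.536) = 4.022 mV.

V_out ≈ 4.02 mV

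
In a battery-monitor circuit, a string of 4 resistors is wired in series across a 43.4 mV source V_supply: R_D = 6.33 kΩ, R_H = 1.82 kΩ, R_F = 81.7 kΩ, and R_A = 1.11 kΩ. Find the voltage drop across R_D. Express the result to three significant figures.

V ≈ 3.02 mV

Series total: ΣR = 6.33 + 1.82 + 81.7 + 1.11 = 90.96 kΩ.
V = V_supply · R/ΣR = 43.4 × 0.06959 = 3.020 mV.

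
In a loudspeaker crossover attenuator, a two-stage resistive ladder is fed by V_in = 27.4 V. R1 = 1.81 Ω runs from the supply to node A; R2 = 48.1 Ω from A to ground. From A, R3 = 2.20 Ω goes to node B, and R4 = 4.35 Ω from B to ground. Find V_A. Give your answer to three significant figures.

V_A ≈ 20.9 V

Looking into the second stage from A: R3 + R4 = 6.550 Ω appears in parallel with R2.
Effective lower resistance at A: R2 ‖ 6.550 = 5.765 Ω.
So V_A = 27.4 × 0.7611 = 20.85 V.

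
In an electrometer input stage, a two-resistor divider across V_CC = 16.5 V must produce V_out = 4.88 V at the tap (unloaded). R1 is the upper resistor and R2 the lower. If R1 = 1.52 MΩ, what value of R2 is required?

The divider ratio is R2/(R1+R2) = 4.88/16.5 = 0.2958.
R2 = R1 · 0.2958/(1 − 0.2958) = 0.6383 MΩ.

R2 ≈ 0.638 MΩ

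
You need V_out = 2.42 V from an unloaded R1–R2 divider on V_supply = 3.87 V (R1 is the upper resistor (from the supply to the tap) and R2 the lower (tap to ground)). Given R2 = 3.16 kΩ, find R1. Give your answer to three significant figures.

R1 ≈ 1.89 kΩ

V_out/V_supply = R2/(R1+R2) = 0.6253.
So R1 = R2 · (V_supply/V_out − 1) = 3.16 × (3.87/2.42 − 1) = 3.16 × 0.5992 = 1.893 kΩ.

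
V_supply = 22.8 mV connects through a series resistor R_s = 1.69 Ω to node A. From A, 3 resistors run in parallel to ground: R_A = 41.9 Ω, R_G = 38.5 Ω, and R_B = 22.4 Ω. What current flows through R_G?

Equivalent of the parallel group: R_p = 10.58 Ω.
V_A = 22.8 × 10.58/12.27 = 19.66 mV.
Branch current I = V_A/R_G = 19.66/38.5 = 0.5107 mA.
(Equivalently: I_total = 1.858 mA, then current-divider fraction G_k/ΣG = 0.2749.)

I ≈ 0.511 mA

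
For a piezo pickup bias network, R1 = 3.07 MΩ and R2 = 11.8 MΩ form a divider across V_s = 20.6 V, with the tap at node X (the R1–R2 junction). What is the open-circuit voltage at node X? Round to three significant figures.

V_th ≈ 16.3 V

V_th is the unloaded tap voltage: V_s · R2/(R1+R2) = 20.6 × 0.7935 = 16.35 V.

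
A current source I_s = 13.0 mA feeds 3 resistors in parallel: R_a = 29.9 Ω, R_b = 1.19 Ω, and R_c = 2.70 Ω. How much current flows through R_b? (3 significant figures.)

Conductances: ΣG = 1/29.9 + 1/1.19 + 1/2.70 = 1.244 (1/Ω).
R_b takes the fraction G_k/ΣG = 0.8403/1.244 = 0.6754, so I = 13.0 × 0.6754 = 8.781 mA.

I ≈ 8.78 mA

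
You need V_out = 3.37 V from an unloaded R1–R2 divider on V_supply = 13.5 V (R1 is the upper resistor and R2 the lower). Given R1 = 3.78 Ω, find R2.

Required fraction k = V_out/V_supply = 0.2496.
So R2 = R1 · V_out/(V_supply − V_out) = 3.78 × 3.37/(13.5 − 3.37) = 3.78 × 0.3327 = 1.258 Ω.

R2 ≈ 1.26 Ω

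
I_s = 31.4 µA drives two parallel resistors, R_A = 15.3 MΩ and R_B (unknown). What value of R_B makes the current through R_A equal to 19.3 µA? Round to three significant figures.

The fraction through R_A equals R_B/(R_A+R_B).
With f = 0.6146, R_B = R_A · f/(1−f) = 15.3 × 1.595 = 24.40 MΩ.

R_B ≈ 24.4 MΩ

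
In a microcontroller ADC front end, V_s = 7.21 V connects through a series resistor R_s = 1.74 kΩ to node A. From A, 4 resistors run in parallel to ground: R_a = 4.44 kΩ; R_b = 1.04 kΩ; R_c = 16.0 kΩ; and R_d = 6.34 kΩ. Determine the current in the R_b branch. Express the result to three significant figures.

I ≈ 2.01 mA

Equivalent of the parallel group: R_p = 0.7107 kΩ.
V_A = 7.21 × 0.7107/2.451 = 2.091 V.
I(R_b) = V_A / R_b = 2.091/1.04 = 2.011 mA.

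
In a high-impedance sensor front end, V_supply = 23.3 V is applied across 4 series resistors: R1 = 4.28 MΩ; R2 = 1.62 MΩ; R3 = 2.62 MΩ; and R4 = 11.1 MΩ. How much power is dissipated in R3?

Series current I = V_supply/ΣR = 23.3/19.62 = 1.188 µA.
P(R3) = I²·R3 = (1.188)² × 2.62 = 3.695 µW.

P ≈ 3.70 µW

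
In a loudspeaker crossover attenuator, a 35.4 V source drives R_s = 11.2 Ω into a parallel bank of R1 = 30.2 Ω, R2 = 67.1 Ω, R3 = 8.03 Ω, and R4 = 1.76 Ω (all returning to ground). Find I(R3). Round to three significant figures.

Combine the parallel branches: R_p = (1/30.2 + 1/67.1 + 1/8.03 + 1/1.76)⁻¹ = 1.350 Ω.
V_A by voltage divider: V_A = 35.4 × 1.350/(11.2 + 1.350) = 3.808 V.
I(R3) = V_A / R3 = 3.808/8.03 = 0.4742 A.
(Check via current divider: I_total = 2.821 A; share G_k/ΣG = 0.1681 → same result.)

I ≈ 0.474 A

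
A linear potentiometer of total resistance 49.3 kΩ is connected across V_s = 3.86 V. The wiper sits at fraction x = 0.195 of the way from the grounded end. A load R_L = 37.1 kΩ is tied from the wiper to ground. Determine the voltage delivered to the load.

Split the track: R_lower = x·R_p = 9.614 kΩ, R_upper = (1−x)·R_p = 39.69 kΩ.
(x·R_p) ‖ R_L = 7.635 kΩ.
Loaded-divider output: V_out = 3.86 × 0.1613 = 0.6228 V.

V_out ≈ 0.623 V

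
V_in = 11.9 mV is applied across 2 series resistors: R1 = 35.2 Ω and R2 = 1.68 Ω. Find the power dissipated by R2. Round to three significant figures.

P ≈ 0.175 µW

Series current I = V_in/ΣR = 11.9/36.88 = 0.3227 mA.
P(R2) = I²·R2 = (0.3227)² × 1.68 = 0.1749 µW.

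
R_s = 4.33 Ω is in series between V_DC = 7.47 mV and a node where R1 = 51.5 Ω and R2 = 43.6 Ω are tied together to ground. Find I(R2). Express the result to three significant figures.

Parallel bank: R_p = 1/(1/51.5 + 1/43.6) = 23.61 Ω.
V_A by voltage divider: V_A = 7.47 × 23.61/(4.33 + 23.61) = 6.312 mV.
Branch current I = V_A/R2 = 6.312/43.6 = 0.1448 mA.

I ≈ 0.145 mA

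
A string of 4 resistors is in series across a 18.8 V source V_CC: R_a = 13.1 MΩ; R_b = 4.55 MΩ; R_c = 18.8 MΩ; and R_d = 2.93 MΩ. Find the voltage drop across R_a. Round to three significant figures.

ΣR = 13.1 + 4.55 + 18.8 + 2.93 = 39.38 MΩ.
By the voltage-divider rule, V = 18.8 × 13.10/39.38 = 6.254 V.

V ≈ 6.25 V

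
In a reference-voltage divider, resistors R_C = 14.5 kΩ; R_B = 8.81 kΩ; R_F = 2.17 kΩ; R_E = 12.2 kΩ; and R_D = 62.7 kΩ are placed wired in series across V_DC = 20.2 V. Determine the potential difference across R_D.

ΣR = 14.5 + 8.81 + 2.17 + 12.2 + 62.7 = 100.4 kΩ.
V = V_DC · R/ΣR = 20.2 × 0.6246 = 12.62 V.

V ≈ 12.6 V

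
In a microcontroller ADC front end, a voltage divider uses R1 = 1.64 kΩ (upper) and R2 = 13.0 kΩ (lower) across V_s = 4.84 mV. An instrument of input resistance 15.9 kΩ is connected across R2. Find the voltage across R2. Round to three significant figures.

V_out ≈ 3.94 mV

The load sits in parallel with R2, giving an effective lower resistance R2' = R2·R_L/(R2+R_L) = 7.152 kΩ.
Then V_out = V_s · R2'/(R1 + R2') = 4.84 × 7.152/8.792 = 3.937 mV.
(Unloaded it would be 4.30 mV; the load pulls it down.)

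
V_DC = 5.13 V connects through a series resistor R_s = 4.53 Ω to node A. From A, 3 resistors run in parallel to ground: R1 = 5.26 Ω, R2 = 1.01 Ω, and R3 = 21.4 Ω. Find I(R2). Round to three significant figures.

Combine the parallel branches: R_p = (1/5.26 + 1/1.01 + 1/21.4)⁻¹ = 0.8150 Ω.
V_A by voltage divider: V_A = 5.13 × 0.8150/(4.53 + 0.8150) = 0.7822 V.
Branch current I = V_A/R2 = 0.7822/1.01 = 0.7745 A.

I ≈ 0.775 A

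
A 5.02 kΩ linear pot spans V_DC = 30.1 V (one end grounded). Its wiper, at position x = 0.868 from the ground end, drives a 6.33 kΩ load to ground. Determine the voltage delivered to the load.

V_out ≈ 24.0 V

Lower segment x·R_p = 4.357 kΩ; upper segment (1−x)·R_p = 0.6626 kΩ.
(x·R_p) ‖ R_L = 2.581 kΩ.
Loaded-divider output: V_out = 30.1 × 0.7957 = 23.95 V.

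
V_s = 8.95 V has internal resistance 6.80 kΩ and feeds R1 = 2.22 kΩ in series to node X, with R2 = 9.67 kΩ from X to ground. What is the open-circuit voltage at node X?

V_th ≈ 4.63 V

R1' = 6.80 + 2.22 = 9.020 kΩ (source resistance + R1).
V_th is the unloaded tap voltage: V_s · R2/(R1'+R2) = 8.95 × 0.5174 = 4.631 V.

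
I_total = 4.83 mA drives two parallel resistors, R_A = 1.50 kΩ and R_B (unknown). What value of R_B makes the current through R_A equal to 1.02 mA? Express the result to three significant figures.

Two-branch current divider: I_A = I_total · R_B/(R_A + R_B).
With f = 0.2112, R_B = R_A · f/(1−f) = 1.50 × 0.2677 = 0.4016 kΩ.

R_B ≈ 0.402 kΩ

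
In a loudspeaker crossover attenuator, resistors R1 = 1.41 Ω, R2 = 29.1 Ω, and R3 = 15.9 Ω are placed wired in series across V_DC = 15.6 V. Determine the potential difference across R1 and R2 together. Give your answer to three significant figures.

ΣR = 1.41 + 29.1 + 15.9 = 46.41 Ω.
R_{R1..R2} = 1.41 + 29.1 = 30.51 Ω.
V = V_DC · R/ΣR = 15.6 × 0.6574 = 10.26 V.

V ≈ 10.3 V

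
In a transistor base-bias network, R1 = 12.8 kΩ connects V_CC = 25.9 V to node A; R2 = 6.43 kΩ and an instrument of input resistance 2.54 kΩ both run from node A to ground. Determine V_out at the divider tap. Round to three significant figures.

V_out ≈ 3.23 V

The load sits in parallel with R2, giving an effective lower resistance R2' = R2·R_L/(R2+R_L) = 1.821 kΩ.
Then V_out = V_CC · R2'/(R1 + R2') = 25.9 × 1.821/14.62 = 3.225 V.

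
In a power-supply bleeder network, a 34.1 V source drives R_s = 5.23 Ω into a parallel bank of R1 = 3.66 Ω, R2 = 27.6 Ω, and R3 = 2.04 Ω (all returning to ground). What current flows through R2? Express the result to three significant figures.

I ≈ 0.238 A

Equivalent of the parallel group: R_p = 1.251 Ω.
Node voltage V_A = V_s · R_p/(R_s + R_p) = 34.1 × 0.1930 = 6.580 V.
I(R2) = V_A / R2 = 6.580/27.6 = 0.2384 A.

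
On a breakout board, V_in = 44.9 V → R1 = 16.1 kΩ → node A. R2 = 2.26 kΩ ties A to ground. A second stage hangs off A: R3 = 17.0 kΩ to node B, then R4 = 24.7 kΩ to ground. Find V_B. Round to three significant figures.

The second stage (R3 + R4 = 41.70 kΩ) loads node A in parallel with R2.
Effective lower resistance at A: R2 ‖ 41.70 = 2.144 kΩ.
So V_A = 44.9 × 0.1175 = 5.276 V.
Then the unloaded second divider: V_B = V_A × R4/(R3+R4) = 5.276 × 0.5923 = 3.125 V.

V_B ≈ 3.13 V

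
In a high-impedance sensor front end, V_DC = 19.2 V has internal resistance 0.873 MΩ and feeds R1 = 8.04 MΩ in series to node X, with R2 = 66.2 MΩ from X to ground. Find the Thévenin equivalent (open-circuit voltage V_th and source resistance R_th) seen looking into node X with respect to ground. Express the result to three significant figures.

V_th ≈ 16.9 V, R_th ≈ 7.86 MΩ

R1' = 0.873 + 8.04 = 8.913 MΩ (source resistance + R1).
Open-circuit (no load on X): V_th = V_DC · R2/(R1' + R2) = 19.2 × 66.2/(8.913 + 66.2) = 16.92 V.
Looking into X with the source shorted: R_th = R1'·R2/(R1'+R2) = 8.913 × 66.2/75.11 = 7.855 MΩ.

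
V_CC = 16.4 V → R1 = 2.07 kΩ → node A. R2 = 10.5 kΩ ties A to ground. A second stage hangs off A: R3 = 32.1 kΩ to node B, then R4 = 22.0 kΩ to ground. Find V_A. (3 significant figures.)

V_A ≈ 13.3 V

The second stage (R3 + R4 = 54.10 kΩ) loads node A in parallel with R2.
Effective lower resistance at A: R2 ‖ 54.10 = 8.793 kΩ.
V_A = 16.4 × 8.793/(2.07 + 8.793) = 13.27 V.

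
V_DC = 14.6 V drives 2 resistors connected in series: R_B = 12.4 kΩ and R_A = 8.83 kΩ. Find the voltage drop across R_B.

V ≈ 8.53 V

Total series resistance ΣR = 12.4 + 8.83 = 21.23 kΩ.
Voltage divider: V = V_DC · (12.40 / 21.23) = 14.6 × 0.5841 = 8.528 V.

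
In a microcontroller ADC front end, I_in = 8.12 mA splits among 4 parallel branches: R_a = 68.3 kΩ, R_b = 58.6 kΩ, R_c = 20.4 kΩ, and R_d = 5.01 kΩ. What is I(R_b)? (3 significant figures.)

ΣG = 1/68.3 + 1/58.6 + 1/20.4 + 1/5.01 = 0.2803.
By the current-divider rule, I = I_in · G_k/ΣG = 8.12 × 0.06087 = 0.4943 mA.

I ≈ 0.494 mA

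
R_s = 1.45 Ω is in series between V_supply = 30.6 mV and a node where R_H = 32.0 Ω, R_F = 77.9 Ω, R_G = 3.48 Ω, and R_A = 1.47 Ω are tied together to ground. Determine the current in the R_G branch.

Combine the parallel branches: R_p = (1/32.0 + 1/77.9 + 1/3.48 + 1/1.47)⁻¹ = 0.9884 Ω.
V_A = 30.6 × 0.9884/2.438 = 12.40 mV.
I(R_G) = V_A / R_G = 12.40/3.48 = 3.564 mA.

I ≈ 3.56 mA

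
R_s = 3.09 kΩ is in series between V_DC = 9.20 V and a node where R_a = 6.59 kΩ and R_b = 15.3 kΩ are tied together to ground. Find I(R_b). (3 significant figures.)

Combine the parallel branches: R_p = (1/6.59 + 1/15.3)⁻¹ = 4.606 kΩ.
V_A = 9.20 × 4.606/7.696 = 5.506 V.
I(R_b) = V_A / R_b = 5.506/15.3 = 0.3599 mA.

I ≈ 0.360 mA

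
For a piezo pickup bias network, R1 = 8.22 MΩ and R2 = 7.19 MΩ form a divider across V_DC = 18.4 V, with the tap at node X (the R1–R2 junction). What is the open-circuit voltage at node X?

V_th ≈ 8.59 V

V_th is the unloaded tap voltage: V_DC · R2/(R1+R2) = 18.4 × 0.4666 = 8.585 V.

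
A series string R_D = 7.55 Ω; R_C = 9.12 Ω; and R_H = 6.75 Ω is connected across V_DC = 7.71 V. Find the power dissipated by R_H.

P ≈ 0.732 W

The common current is I = 7.71/23.42 = 0.3292 A.
V(R_H) = I·R = 2.222 V; P = V·I = 2.222 × 0.3292 = 0.7315 W.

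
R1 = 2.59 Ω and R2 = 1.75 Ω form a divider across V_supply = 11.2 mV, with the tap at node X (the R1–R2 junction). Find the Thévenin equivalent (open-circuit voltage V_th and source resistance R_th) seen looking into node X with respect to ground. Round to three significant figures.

V_th is the unloaded tap voltage: V_supply · R2/(R1+R2) = 11.2 × 0.4032 = 4.516 mV.
Looking into X with the source shorted: R_th = R1·R2/(R1+R2) = 2.590 × 1.75/4.340 = 1.044 Ω.

V_th ≈ 4.52 mV, R_th ≈ 1.04 Ω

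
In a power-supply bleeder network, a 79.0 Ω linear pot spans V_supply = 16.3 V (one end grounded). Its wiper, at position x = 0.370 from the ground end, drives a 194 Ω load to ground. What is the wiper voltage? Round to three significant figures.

Lower segment x·R_p = 29.23 Ω; upper segment (1−x)·R_p = 49.77 Ω.
R_L loads the lower segment: effective lower R = 25.40 Ω.
Then V_out = V_supply · 25.40/(49.77 + 25.40) = 5.508 V.
(Unloaded: V_out = x·V_supply = 6.03 V.)

V_out ≈ 5.51 V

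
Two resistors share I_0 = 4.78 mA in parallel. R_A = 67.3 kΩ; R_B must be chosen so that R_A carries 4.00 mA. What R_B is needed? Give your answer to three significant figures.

R_B ≈ 345 kΩ

Two-branch current divider: I_A = I_0 · R_B/(R_A + R_B).
With f = 0.8368, R_B = R_A · f/(1−f) = 67.3 × 5.128 = 345.1 kΩ.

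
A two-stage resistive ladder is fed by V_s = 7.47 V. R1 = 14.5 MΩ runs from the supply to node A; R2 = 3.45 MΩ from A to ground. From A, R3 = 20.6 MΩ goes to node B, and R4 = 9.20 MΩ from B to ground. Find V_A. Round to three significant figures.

V_A ≈ 1.31 V

The second stage (R3 + R4 = 29.80 MΩ) loads node A in parallel with R2.
Effective lower resistance at A: R2 ‖ 29.80 = 3.092 MΩ.
First divider: V_A = V_s · 3.092/(14.5 + 3.092) = 1.313 V.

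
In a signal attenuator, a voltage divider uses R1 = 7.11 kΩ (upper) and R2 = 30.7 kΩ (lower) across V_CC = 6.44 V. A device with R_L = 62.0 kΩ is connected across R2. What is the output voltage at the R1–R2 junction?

First combine the lower leg with the load: R2 ‖ R_L = 20.53 kΩ.
Now apply the divider: V_out = 6.44 × 0.7428 = 4.784 V.
(Unloaded it would be 5.23 V; the load pulls it down.)

V_out ≈ 4.78 V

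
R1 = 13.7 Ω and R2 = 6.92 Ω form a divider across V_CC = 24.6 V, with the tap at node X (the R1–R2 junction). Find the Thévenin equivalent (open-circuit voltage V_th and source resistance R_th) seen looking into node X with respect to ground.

Open-circuit (no load on X): V_th = V_CC · R2/(R1 + R2) = 24.6 × 6.92/(13.70 + 6.92) = 8.256 V.
Zeroing V_CC shorts the top of R1 to ground, so R_th = R1 ‖ R2 = 4.598 Ω.

V_th ≈ 8.26 V, R_th ≈ 4.60 Ω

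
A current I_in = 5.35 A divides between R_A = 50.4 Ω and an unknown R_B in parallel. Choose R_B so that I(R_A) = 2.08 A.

R_B ≈ 32.1 Ω

Two-branch current divider: I_A = I_in · R_B/(R_A + R_B).
With f = 0.3888, R_B = R_A · f/(1−f) = 50.4 × 0.6361 = 32.06 Ω.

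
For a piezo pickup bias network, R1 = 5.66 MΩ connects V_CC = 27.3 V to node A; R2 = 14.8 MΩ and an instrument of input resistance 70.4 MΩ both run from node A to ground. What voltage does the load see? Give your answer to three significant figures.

The load sits in parallel with R2, giving an effective lower resistance R2' = R2·R_L/(R2+R_L) = 12.23 MΩ.
Then V_out = V_CC · R2'/(R1 + R2') = 27.3 × 12.23/17.89 = 18.66 V.
(Unloaded it would be 19.7 V; the load pulls it down.)

V_out ≈ 18.7 V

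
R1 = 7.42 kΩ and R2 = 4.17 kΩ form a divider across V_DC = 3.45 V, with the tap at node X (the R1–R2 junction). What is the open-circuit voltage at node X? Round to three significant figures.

V_th ≈ 1.24 V

With X open, the divider is unloaded: V_th = 3.45 × 4.17/11.59 = 1.241 V.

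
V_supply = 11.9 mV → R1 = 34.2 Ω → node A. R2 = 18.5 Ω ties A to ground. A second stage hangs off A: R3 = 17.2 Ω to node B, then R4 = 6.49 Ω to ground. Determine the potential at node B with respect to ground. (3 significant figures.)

The second stage (R3 + R4 = 23.69 Ω) loads node A in parallel with R2.
R2 ‖ (R3+R4) = 10.39 Ω.
So V_A = 11.9 × 0.2330 = 2.772 mV.
Stage 2 is unloaded, so V_B = V_A · R4/(R3+R4) = 2.772 × 6.49/23.69 = 0.7595 mV.

V_B ≈ 0.760 mV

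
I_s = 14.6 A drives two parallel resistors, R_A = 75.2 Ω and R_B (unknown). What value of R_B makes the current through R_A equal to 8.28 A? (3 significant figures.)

R_B ≈ 98.5 Ω

In a two-way split, I_A/I_s = R_B/(R_A + R_B).
8.28/14.6 = R_B/(R_A + R_B) → R_B = R_A · (0.5671)/(1 − 0.5671) = 75.2 × 1.310 = 98.52 Ω.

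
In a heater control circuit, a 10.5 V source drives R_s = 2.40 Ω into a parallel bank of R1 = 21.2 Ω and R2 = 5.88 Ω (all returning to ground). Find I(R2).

Parallel bank: R_p = 1/(1/21.2 + 1/5.88) = 4.603 Ω.
V_A = 10.5 × 4.603/7.003 = 6.902 V.
I(R2) = V_A / R2 = 6.902/5.88 = 1.174 A.

I ≈ 1.17 A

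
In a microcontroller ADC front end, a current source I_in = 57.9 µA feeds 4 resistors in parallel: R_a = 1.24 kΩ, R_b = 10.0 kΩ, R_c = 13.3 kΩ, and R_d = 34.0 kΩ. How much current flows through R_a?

Conductances: ΣG = 1/1.24 + 1/10.0 + 1/13.3 + 1/34.0 = 1.011 (1/kΩ).
Current divider: I(R_a) = I_in · G_k/ΣG = 57.9 × (0.8065/1.011) = 57.9 × 0.7976 = 46.18 µA.

I ≈ 46.2 µA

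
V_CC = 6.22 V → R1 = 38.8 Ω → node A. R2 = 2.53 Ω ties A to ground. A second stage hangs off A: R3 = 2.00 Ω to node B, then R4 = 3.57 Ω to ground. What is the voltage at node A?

The second stage (R3 + R4 = 5.570 Ω) loads node A in parallel with R2.
R2 ‖ (R3+R4) = 1.740 Ω.
So V_A = 6.22 × 0.04292 = 0.2669 V.

V_A ≈ 0.267 V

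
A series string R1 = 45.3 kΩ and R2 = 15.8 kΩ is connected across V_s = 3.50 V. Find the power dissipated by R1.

P ≈ 0.149 mW

ΣR = 61.10 kΩ → I = 3.50/61.10 = 0.05728 mA.
P(R1) = I²·R1 = (0.05728)² × 45.3 = 0.1486 mW.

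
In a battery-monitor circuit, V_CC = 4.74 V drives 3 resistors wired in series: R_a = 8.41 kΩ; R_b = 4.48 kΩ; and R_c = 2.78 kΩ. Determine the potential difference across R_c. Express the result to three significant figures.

V ≈ 0.841 V

Series total: ΣR = 8.41 + 4.48 + 2.78 = 15.67 kΩ.
Voltage divider: V = V_CC · (2.780 / 15.67) = 4.74 × 0.1774 = 0.8409 V.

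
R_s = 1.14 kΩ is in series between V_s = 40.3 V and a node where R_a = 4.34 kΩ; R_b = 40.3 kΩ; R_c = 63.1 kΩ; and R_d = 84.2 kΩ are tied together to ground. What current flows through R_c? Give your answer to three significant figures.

Combine the parallel branches: R_p = (1/4.34 + 1/40.3 + 1/63.1 + 1/84.2)⁻¹ = 3.534 kΩ.
Node voltage V_A = V_s · R_p/(R_s + R_p) = 40.3 × 0.7561 = 30.47 V.
I(R_c) = V_A / R_c = 30.47/63.1 = 0.4829 mA.

I ≈ 0.483 mA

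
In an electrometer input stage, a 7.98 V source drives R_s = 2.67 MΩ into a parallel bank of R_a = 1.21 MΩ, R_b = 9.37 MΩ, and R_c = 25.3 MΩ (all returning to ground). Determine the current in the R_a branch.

Equivalent of the parallel group: R_p = 1.028 MΩ.
V_A = 7.98 × 1.028/3.698 = 2.218 V.
I(R_a) = V_A / R_a = 2.218/1.21 = 1.833 µA.

I ≈ 1.83 µA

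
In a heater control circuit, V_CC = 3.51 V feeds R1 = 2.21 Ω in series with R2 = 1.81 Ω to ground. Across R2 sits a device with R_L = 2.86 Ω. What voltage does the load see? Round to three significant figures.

V_out ≈ 1.17 V

First combine the lower leg with the load: R2 ‖ R_L = 1.108 Ω.
Voltage divider with the loaded lower leg: V_out = 3.51 × 1.108/(2.21 + 1.108) = 3.51 × 0.3340 = 1.172 V.
(Unloaded it would be 1.58 V; the load pulls it down.)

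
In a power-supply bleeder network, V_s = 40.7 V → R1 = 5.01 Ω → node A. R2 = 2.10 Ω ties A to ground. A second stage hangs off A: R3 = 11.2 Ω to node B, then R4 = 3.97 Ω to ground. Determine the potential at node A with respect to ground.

Node A sees R2 in parallel with the series input of stage 2, R3 + R4 = 15.17 Ω.
Effective lower resistance at A: R2 ‖ 15.17 = 1.845 Ω.
V_A = 40.7 × 1.845/(5.01 + 1.845) = 10.95 V.

V_A ≈ 11.0 V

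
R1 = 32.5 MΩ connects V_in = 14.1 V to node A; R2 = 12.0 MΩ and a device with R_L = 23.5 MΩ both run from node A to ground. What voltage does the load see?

The load sits in parallel with R2, giving an effective lower resistance R2' = R2·R_L/(R2+R_L) = 7.944 MΩ.
Now apply the divider: V_out = 14.1 × 0.1964 = 2.769 V.

V_out ≈ 2.77 V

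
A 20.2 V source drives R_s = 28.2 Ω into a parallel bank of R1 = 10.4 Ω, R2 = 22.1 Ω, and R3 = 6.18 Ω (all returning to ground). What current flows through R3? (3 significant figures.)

I ≈ 0.342 A

Parallel bank: R_p = 1/(1/10.4 + 1/22.1 + 1/6.18) = 3.298 Ω.
V_A = 20.2 × 3.298/31.50 = 2.115 V.
Branch current I = V_A/R3 = 2.115/6.18 = 0.3422 A.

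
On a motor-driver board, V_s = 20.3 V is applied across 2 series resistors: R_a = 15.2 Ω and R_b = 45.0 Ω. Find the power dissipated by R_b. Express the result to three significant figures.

The common current is I = 20.3/60.20 = 0.3372 A.
P(R_b) = I²·R_b = (0.3372)² × 45.0 = 5.117 W.

P ≈ 5.12 W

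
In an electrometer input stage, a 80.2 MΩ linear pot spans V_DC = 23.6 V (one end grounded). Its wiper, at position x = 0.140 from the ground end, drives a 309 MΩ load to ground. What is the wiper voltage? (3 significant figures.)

V_out ≈ 3.20 V

The pot divides into 68.97 MΩ above the wiper and 11.23 MΩ below.
Lower segment in parallel with the load: 11.23 ‖ 309 = 10.83 MΩ.
V_out = 23.6 × 10.83/(68.97 + 10.83) = 3.204 V.
(Unloaded: V_out = x·V_DC = 3.30 V.)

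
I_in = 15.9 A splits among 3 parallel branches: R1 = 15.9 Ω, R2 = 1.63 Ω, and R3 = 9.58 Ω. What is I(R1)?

I ≈ 1.28 A

Total conductance ΣG = 1/15.9 + 1/1.63 + 1/9.58 = 0.7808 (units of 1/Ω).
Current divider: I(R1) = I_in · G_k/ΣG = 15.9 × (0.06289/0.7808) = 15.9 × 0.08055 = 1.281 A.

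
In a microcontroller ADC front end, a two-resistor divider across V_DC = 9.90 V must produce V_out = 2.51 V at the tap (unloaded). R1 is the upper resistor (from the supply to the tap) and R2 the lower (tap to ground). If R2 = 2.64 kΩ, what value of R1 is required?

R1 ≈ 7.77 kΩ

V_out/V_DC = R2/(R1+R2) = 0.2535.
So R1 = R2 · (V_DC/V_out − 1) = 2.64 × (9.90/2.51 − 1) = 2.64 × 2.944 = 7.773 kΩ.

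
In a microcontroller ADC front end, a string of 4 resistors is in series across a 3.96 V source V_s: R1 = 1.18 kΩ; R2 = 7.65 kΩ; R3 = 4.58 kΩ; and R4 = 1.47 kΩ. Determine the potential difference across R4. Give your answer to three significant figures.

V ≈ 0.391 V

Total series resistance ΣR = 1.18 + 7.65 + 4.58 + 1.47 = 14.88 kΩ.
By the voltage-divider rule, V = 3.96 × 1.470/14.88 = 0.3912 V.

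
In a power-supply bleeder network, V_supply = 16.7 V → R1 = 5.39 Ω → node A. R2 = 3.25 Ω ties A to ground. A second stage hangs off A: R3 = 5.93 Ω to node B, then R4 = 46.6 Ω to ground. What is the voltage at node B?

Node A sees R2 in parallel with the series input of stage 2, R3 + R4 = 52.53 Ω.
Effective lower resistance at A: R2 ‖ 52.53 = 3.061 Ω.
So V_A = 16.7 × 0.3622 = 6.048 V.
V_B = V_A × 0.8871 = 5.366 V.

V_B ≈ 5.37 V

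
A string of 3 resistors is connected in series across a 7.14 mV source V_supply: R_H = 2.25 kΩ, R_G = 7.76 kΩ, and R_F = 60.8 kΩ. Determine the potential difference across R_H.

Total series resistance ΣR = 2.25 + 7.76 + 60.8 = 70.81 kΩ.
By the voltage-divider rule, V = 7.14 × 2.250/70.81 = 0.2269 mV.

V ≈ 0.227 mV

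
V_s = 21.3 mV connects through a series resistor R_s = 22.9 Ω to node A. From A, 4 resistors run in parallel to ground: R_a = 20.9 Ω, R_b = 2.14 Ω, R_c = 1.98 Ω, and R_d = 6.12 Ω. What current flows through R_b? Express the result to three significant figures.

Equivalent of the parallel group: R_p = 0.8449 Ω.
Node voltage V_A = V_s · R_p/(R_s + R_p) = 21.3 × 0.03558 = 0.7579 mV.
I(R_b) = V_A / R_b = 0.7579/2.14 = 0.3542 mA.

I ≈ 0.354 mA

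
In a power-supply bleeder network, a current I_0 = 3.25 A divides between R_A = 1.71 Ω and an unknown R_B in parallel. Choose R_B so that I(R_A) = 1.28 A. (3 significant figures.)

R_B ≈ 1.11 Ω

Two-branch current divider: I_A = I_0 · R_B/(R_A + R_B).
With f = 0.3938, R_B = R_A · f/(1−f) = 1.71 × 0.6497 = 1.111 Ω.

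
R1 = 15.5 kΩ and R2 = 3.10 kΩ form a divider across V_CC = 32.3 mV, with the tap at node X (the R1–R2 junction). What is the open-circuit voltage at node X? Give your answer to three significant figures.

V_th ≈ 5.38 mV

Open-circuit (no load on X): V_th = V_CC · R2/(R1 + R2) = 32.3 × 3.10/(15.50 + 3.10) = 5.383 mV.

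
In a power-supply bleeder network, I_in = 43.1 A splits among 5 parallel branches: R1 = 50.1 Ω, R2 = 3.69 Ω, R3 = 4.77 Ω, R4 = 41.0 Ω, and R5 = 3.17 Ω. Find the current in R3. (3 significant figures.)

ΣG = 1/50.1 + 1/3.69 + 1/4.77 + 1/41.0 + 1/3.17 = 0.8405.
By the current-divider rule, I = I_in · G_k/ΣG = 43.1 × 0.2494 = 10.75 A.

I ≈ 10.8 A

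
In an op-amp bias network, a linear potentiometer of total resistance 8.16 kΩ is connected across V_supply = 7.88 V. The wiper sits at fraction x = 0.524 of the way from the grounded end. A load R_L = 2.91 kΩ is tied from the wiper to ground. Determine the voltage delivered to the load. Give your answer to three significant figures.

V_out ≈ 2.43 V

The pot divides into 3.884 kΩ above the wiper and 4.276 kΩ below.
R_L loads the lower segment: effective lower R = 1.732 kΩ.
V_out = 7.88 × 1.732/(3.884 + 1.732) = 2.430 V.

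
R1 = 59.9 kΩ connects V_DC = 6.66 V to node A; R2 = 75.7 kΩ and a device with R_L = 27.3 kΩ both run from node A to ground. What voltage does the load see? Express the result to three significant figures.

First combine the lower leg with the load: R2 ‖ R_L = 20.06 kΩ.
Then V_out = V_DC · R2'/(R1 + R2') = 6.66 × 20.06/79.96 = 1.671 V.

V_out ≈ 1.67 V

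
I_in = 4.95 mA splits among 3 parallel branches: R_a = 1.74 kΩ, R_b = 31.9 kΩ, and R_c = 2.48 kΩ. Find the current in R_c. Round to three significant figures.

I ≈ 1.98 mA

Conductances: ΣG = 1/1.74 + 1/31.9 + 1/2.48 = 1.009 (1/kΩ).
By the current-divider rule, I = I_in · G_k/ΣG = 4.95 × 0.3995 = 1.978 mA.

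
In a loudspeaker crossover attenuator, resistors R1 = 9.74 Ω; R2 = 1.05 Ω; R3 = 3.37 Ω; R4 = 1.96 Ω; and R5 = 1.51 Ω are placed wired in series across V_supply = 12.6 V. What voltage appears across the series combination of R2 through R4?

V ≈ 4.56 V

Series total: ΣR = 9.74 + 1.05 + 3.37 + 1.96 + 1.51 = 17.63 Ω.
R_{R2..R4} = 1.05 + 3.37 + 1.96 = 6.380 Ω.
V = V_supply · R/ΣR = 12.6 × 0.3619 = 4.560 V.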